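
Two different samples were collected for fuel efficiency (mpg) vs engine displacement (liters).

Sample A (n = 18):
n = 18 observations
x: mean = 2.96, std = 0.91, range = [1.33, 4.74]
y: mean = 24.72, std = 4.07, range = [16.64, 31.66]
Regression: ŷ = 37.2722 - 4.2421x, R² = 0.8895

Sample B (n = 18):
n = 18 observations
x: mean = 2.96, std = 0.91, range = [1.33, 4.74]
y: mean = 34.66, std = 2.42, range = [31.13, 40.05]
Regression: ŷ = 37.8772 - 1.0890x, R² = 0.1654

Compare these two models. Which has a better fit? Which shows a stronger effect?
Model A has the better fit (R² = 0.8895 vs 0.1654). Model A shows the stronger effect (|β₁| = 4.2421 vs 1.0890).

Model Comparison:

Goodness of fit (R²):
- Model A: R² = 0.8895 → 88.95% of variance in fuel efficiency explained
- Model B: R² = 0.1654 → 16.54% of variance in fuel efficiency explained
- 0.8895 > 0.1654 → Model A has the better fit

Strength of effect — compare |β₁|:
- Model A: β₁ = -4.2421 → predicted fuel efficiency falls 4.2421 mpg per additional liter of engine displacement
- Model B: β₁ = -1.0890 → predicted fuel efficiency falls 1.0890 mpg per additional liter of engine displacement
- |-4.2421| > |-1.0890| → Model A shows the stronger marginal effect

Notes:
- R² measures how tightly points cluster around the line; β₁ measures how steep the line is — they answer different questions.
- The two samples could reflect different populations, time periods, or measurement quality.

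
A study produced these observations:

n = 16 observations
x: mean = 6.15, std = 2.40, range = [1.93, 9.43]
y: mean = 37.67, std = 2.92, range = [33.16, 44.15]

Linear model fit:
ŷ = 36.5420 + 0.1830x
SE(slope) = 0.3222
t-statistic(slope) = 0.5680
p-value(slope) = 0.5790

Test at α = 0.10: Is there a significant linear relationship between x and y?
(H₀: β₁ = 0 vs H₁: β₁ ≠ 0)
Fail to reject H₀: p-value = 0.5790 ≥ α = 0.10. The linear relationship is not significant at the 10% level.

Hypothesis test for the slope coefficient:

H₀: β₁ = 0 (no linear relationship)
H₁: β₁ ≠ 0 (linear relationship exists)

Test statistic: t = β̂₁ / SE(β̂₁) = 0.1830 / 0.3222 = 0.5680

The p-value (0.5790) is the probability, under H₀, of a t-statistic at least as extreme as |t| = 0.5680 (two-sided, df = n − 2 = 14).

Decision rule: reject H₀ if p-value < α.
p-value = 0.5790 ≥ α = 0.10 → fail to reject H₀.

There is not sufficient evidence at the 10% significance level to conclude that a linear relationship exists between x and y.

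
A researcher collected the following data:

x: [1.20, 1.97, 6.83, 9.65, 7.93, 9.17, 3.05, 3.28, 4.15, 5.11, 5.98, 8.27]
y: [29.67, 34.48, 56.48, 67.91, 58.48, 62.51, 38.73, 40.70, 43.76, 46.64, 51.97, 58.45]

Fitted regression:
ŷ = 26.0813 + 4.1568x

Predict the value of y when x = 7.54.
ŷ = 57.4236

Plug x = 7.54 into the fitted line:

ŷ = 26.0813 + 4.1568 × 7.54
ŷ = 26.0813 + 31.3423
ŷ = 57.4236

This is a point prediction; actual observations scatter around it by roughly the residual standard deviation.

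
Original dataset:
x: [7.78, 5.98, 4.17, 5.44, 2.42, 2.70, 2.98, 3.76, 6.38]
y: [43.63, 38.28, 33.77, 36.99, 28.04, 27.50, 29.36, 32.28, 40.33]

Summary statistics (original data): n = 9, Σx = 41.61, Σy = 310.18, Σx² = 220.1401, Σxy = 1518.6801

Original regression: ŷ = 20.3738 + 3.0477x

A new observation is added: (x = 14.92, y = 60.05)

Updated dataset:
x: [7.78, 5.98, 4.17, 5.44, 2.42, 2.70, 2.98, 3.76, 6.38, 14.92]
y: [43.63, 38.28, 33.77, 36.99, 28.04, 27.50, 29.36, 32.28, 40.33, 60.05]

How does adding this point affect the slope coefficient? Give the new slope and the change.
Adding the point moves β₁ from 3.0477 to 2.6117, i.e. it decreases by 0.4360 (-14.3%).

The new point has HIGH LEVERAGE: x = 14.92 is far from the original mean x̄ = 41.61/9 ≈ 4.62 (original range [2.42, 7.78]).

Step 1: Update the sums with the new point (n goes from 9 to 10)
Σx  = 41.61 + 14.92 = 56.53
Σy  = 310.18 + 60.05 = 370.23
Σx² = 220.1401 + 14.92² = 220.1401 + 222.6064 = 442.7465
Σxy = 1518.6801 + 14.92×60.05 = 1518.6801 + 895.9460 = 2414.6261

Step 2: Recompute the slope with b₁ = (nΣxy − ΣxΣy) / (nΣx² − (Σx)²)
Numerator   = 10×2414.6261 − 56.53×370.23 = 24146.2610 − 20929.1019 = 3217.1591
Denominator = 10×442.7465 − 56.53² = 4427.4650 − 3195.6409 = 1231.8241
b₁(new) = 3217.1591 / 1231.8241 = 2.6117

(Same formula on the original sums: (9×1518.6801 − 41.61×310.18) / (9×220.1401 − 41.61²) = 761.5311 / 249.8688 = 3.0477, matching the given fit.)

Step 3: Change in slope
Δβ₁ = 2.6117 − 3.0477 = -0.4360
Relative change = -0.4360 / 3.0477 × 100% = -14.3%
→ the slope decreases when the point is added.

A high-leverage point only changes the slope if it is off the original line; here y = 60.05 is below the original trend, so the slope decreases.
In practice: check such a point for data-entry or measurement error; investigate whether it comes from the same population as the rest of the sample.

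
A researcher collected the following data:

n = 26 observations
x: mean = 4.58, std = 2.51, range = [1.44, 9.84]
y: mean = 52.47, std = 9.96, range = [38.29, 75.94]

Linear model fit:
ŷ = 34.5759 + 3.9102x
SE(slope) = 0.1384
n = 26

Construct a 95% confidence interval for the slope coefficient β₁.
The 95% CI for β₁ is (3.6246, 4.1958)

Confidence interval for the slope:

The 95% CI for β₁ is: β̂₁ ± t*(α/2, n-2) × SE(β̂₁)

Step 1: Find critical t-value
- Confidence level = 0.95
- Degrees of freedom = n - 2 = 26 - 2 = 24
- t*(α/2, 24) = 2.0639

Step 2: Calculate margin of error
Margin = 2.0639 × 0.1384 = 0.2856

Step 3: Construct interval
CI = 3.9102 ± 0.2856
CI = (3.6246, 4.1958)

Interpretation: We are 95% confident that the true slope β₁ lies between 3.6246 and 4.1958.
Both endpoints are positive, so the data support a genuinely positive slope at this confidence level.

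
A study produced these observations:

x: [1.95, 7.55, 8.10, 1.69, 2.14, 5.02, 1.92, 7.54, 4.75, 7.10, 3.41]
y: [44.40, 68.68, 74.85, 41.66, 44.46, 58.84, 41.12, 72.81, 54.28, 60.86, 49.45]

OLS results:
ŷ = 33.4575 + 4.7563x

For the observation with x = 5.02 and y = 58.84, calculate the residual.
Residual = 1.5059

The residual is the difference between the actual value and the predicted value:

Residual = y - ŷ

Step 1: Calculate predicted value
ŷ = 33.4575 + 4.7563 × 5.02
ŷ = 57.3341

Step 2: Calculate residual
Residual = 58.84 - 57.3341
Residual = 1.5059

Sign check: y > ŷ, so the point is above the line and the fit underestimates here.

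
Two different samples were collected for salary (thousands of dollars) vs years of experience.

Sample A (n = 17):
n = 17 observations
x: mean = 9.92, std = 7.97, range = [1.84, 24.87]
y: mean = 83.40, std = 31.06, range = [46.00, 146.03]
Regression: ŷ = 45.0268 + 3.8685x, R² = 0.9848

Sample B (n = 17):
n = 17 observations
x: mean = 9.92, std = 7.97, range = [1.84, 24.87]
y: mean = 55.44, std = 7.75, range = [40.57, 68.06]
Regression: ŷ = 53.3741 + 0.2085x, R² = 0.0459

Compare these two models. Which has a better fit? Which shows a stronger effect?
Model A has the better fit (R² = 0.9848 vs 0.0459). Model A shows the stronger effect (|β₁| = 3.8685 vs 0.2085).

Model Comparison:

Fit — compare R²:
- Model A: R² = 0.9848 → 98.48% of variance in salary explained
- Model B: R² = 0.0459 → 4.59% of variance in salary explained
- 0.9848 > 0.0459 → Model A has the better fit

Which has the larger per-year effect? (|β₁|)
- Model A: β₁ = 3.8685 → predicted salary rises 3.8685 thousand dollars per additional year of experience
- Model B: β₁ = 0.2085 → predicted salary rises 0.2085 thousand dollars per additional year of experience
- |3.8685| > |0.2085| → Model A shows the stronger marginal effect

Note: A better fit (higher R²) doesn't necessarily mean a more important relationship.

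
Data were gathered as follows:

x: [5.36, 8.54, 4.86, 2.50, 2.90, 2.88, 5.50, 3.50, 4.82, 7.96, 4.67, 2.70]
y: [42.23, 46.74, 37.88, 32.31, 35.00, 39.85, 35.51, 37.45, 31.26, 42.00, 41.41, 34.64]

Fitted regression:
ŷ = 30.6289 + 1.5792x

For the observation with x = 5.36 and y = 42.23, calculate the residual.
Residual = 3.1366

The residual is the difference between the actual value and the predicted value:

Residual = y - ŷ

Step 1: Calculate predicted value
ŷ = 30.6289 + 1.5792 × 5.36
ŷ = 39.0934

Step 2: Calculate residual
Residual = 42.23 - 39.0934
Residual = 3.1366

Interpretation: the model underestimates the actual value by 3.1366 at this point (positive residual → observation lies above the fitted line).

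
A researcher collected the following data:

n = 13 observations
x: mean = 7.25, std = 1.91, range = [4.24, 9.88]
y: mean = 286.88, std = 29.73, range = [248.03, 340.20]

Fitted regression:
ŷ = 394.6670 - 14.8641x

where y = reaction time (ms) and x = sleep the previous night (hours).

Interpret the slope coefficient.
An increase of one hour in sleep is associated with a 14.8641 ms decrease in predicted reaction time.

β₁ = -14.8641 is the change in predicted reaction time (ms) per additional hour of sleep.

Interpretation:
- Sleep up by 1 hour → predicted reaction time decreases by 14.8641 ms
- This is a linear approximation: the same per-unit change is assumed across the whole observed x range

(β₀ = 394.6670 is the fitted value at x = 0 and is not part of the slope interpretation.)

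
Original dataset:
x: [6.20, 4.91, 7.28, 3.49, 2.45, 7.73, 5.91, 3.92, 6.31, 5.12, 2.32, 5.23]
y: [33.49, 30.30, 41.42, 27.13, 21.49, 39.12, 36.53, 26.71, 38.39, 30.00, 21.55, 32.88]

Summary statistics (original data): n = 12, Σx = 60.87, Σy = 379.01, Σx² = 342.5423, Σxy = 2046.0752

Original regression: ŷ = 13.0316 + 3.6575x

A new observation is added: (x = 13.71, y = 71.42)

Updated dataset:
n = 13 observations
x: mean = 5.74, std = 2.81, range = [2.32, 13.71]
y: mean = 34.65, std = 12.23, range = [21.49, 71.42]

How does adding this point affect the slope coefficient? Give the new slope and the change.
The slope changes from 3.6575 to 4.2979 (change of +0.6404, or +17.5%).

The new point has HIGH LEVERAGE: x = 13.71 is far from the original mean x̄ = 60.87/12 ≈ 5.07 (original range [2.32, 7.73]).

Step 1: Update the sums with the new point (n goes from 12 to 13)
Σx  = 60.87 + 13.71 = 74.58
Σy  = 379.01 + 71.42 = 450.43
Σx² = 342.5423 + 13.71² = 342.5423 + 187.9641 = 530.5064
Σxy = 2046.0752 + 13.71×71.42 = 2046.0752 + 979.1682 = 3025.2434

Step 2: Recompute the slope with b₁ = (nΣxy − ΣxΣy) / (nΣx² − (Σx)²)
Numerator   = 13×3025.2434 − 74.58×450.43 = 39328.1642 − 33593.0694 = 5735.0948
Denominator = 13×530.5064 − 74.58² = 6896.5832 − 5562.1764 = 1334.4068
b₁(new) = 5735.0948 / 1334.4068 = 4.2979

(Same formula on the original sums: (12×2046.0752 − 60.87×379.01) / (12×342.5423 − 60.87²) = 1482.5637 / 405.3507 = 3.6575, matching the given fit.)

Step 3: Change in slope
Δβ₁ = 4.2979 − 3.6575 = +0.6404
Relative change = +0.6404 / 3.6575 × 100% = +17.5%
→ the slope increases when the point is added.

Because the point sits above the extension of the original line at a high-leverage x, it tilts the fit up.
In practice: refit with and without it and report both if conclusions differ.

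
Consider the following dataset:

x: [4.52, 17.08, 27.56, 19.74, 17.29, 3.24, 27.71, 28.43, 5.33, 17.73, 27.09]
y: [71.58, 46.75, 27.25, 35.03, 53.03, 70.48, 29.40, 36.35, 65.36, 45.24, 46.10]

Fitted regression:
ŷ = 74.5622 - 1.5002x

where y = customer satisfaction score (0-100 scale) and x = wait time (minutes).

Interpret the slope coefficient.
An increase of one minute in wait time is associated with a 1.5002 points decrease in predicted satisfaction score.

β₁ = -1.5002 is the change in predicted satisfaction score (points) per additional minute of wait time.

Interpretation:
- Wait time up by 1 minute → predicted satisfaction score decreases by 1.5002 points
- The effect is assumed constant over the observed range of x (linearity)
- The sign (−) gives the direction; the magnitude 1.5002 gives the size of the effect per minute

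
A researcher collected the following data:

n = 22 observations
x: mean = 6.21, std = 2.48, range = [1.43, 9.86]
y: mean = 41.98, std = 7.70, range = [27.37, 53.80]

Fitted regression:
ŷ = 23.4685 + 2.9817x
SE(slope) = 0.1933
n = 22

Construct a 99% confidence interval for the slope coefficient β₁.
The 99% CI for β₁ is (2.4317, 3.5317)

Confidence interval for the slope:

The 99% CI for β₁ is: β̂₁ ± t*(α/2, n-2) × SE(β̂₁)

Step 1: Find critical t-value
- Confidence level = 0.99
- Degrees of freedom = n - 2 = 22 - 2 = 20
- t*(α/2, 20) = 2.8453

Step 2: Calculate margin of error
Margin = 2.8453 × 0.1933 = 0.5500

Step 3: Construct interval
CI = 2.9817 ± 0.5500
CI = (2.4317, 3.5317)

Interpretation: intervals built this way capture the true β₁ in 99% of repeated samples; here the plausible range for the per-unit effect of x on y is 2.4317 to 3.5317.
Both endpoints are positive, so the data support a genuinely positive slope at this confidence level.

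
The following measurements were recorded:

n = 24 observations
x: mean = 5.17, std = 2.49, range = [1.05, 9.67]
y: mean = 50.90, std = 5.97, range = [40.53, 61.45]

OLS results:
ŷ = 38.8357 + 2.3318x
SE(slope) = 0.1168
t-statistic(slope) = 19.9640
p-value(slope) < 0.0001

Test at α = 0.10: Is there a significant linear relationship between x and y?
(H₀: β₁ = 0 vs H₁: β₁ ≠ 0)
p-value < 0.0001 < α = 0.10, so we reject H₀. The relationship is significant.

Hypothesis test for the slope coefficient:

H₀: β₁ = 0 (no linear relationship)
H₁: β₁ ≠ 0 (linear relationship exists)

Test statistic: t = β̂₁ / SE(β̂₁) = 2.3318 / 0.1168 = 19.9640

With df = 22, the two-sided p-value for |t| = 19.9640 is <0.0001.

Decision rule: reject H₀ if p-value < α.
p-value < 0.0001 < α = 0.10 → reject H₀.

At α = 0.10 the data do provide convincing evidence of a nonzero slope.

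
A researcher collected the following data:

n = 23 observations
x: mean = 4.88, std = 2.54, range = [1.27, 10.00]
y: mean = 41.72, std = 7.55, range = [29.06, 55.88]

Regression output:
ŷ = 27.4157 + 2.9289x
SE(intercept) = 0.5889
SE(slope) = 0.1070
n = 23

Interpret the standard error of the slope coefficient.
SE(β̂₁) = 0.1070 is the estimated standard deviation of the slope estimate across repeated samples; relative to β̂₁ = 2.9289 that is 3.7%, a precise estimate.

SE(β̂₁) = s / √Sxx, where s is the residual standard deviation and Sxx = Σ(x − x̄)². It is the yardstick for how far β̂₁ = 2.9289 could plausibly be from the true slope.

Relative precision:
- SE / |β̂₁| = 0.1070 / 2.9289 = 3.7%
- Rule of thumb (under 20%: precise; 20% to under 50%: moderately precise; 50% or more: imprecise) → precise

Link to interval estimation: a confidence interval for β₁ is β̂₁ ± t* × 0.1070, so SE sets the half-width per unit of t*.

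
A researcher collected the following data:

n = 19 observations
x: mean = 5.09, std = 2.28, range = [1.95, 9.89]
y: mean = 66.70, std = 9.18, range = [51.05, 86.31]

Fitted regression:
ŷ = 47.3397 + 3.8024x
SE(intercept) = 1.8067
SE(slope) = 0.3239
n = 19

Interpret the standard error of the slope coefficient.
The slope 3.8024 is pinned down to within about ±0.3239 (one SE) by these data — relative uncertainty 8.5%, i.e. precise.

What SE measures:
- The standard error quantifies the sampling variability of the coefficient estimate
- It is the estimated standard deviation of β̂₁ across hypothetical repeated samples of the same size
- Smaller SE → more precise estimate

Relative precision:
- SE / |β̂₁| = 0.3239 / 3.8024 = 8.5%
- Rule of thumb (under 20%: precise; 20% to under 50%: moderately precise; 50% or more: imprecise) → precise

Rough 95% range (±2 SE): 3.8024 ± 0.6478 → (3.1546, 4.4502).

What drives SE(β̂₁): wider spread of x values → smaller SE; larger n (here n = 19) → smaller SE.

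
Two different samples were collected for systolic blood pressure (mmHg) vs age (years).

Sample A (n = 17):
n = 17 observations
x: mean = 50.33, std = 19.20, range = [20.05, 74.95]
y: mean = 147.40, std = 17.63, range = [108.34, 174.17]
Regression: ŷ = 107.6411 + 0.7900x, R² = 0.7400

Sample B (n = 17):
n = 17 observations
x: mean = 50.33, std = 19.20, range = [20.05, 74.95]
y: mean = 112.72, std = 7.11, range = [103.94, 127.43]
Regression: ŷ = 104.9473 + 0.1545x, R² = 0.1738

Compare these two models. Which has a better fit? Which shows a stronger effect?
Model A has the better fit (R² = 0.7400 vs 0.1738). Model A shows the stronger effect (|β₁| = 0.7900 vs 0.1545).

Model Comparison:

Which explains more variance? (R²)
- Model A: R² = 0.7400 → 74.00% of variance in blood pressure explained
- Model B: R² = 0.1738 → 17.38% of variance in blood pressure explained
- 0.7400 > 0.1738 → Model A has the better fit

Effect size (slope magnitude):
- Model A: β₁ = 0.7900 → predicted blood pressure rises 0.7900 mmHg per additional year of age
- Model B: β₁ = 0.1545 → predicted blood pressure rises 0.1545 mmHg per additional year of age
- |0.7900| > |0.1545| → Model A shows the stronger marginal effect

Note: R² measures how tightly points cluster around the line; β₁ measures how steep the line is — they answer different questions.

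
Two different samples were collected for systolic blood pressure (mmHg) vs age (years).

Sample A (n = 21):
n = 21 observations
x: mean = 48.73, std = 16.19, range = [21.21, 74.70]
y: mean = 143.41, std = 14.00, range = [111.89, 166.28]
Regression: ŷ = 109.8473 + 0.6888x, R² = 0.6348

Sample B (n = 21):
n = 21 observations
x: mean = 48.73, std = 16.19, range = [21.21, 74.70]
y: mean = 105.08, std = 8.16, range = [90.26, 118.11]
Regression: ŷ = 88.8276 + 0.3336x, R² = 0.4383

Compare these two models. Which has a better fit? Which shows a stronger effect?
Model A has the better fit (R² = 0.6348 vs 0.4383). Model A shows the stronger effect (|β₁| = 0.6888 vs 0.3336).

Model Comparison:

Which explains more variance? (R²)
- Model A: R² = 0.6348 → 63.48% of variance in blood pressure explained
- Model B: R² = 0.4383 → 43.83% of variance in blood pressure explained
- 0.6348 > 0.4383 → Model A has the better fit

Effect size (slope magnitude):
- Model A: β₁ = 0.6888 → predicted blood pressure rises 0.6888 mmHg per additional year of age
- Model B: β₁ = 0.3336 → predicted blood pressure rises 0.3336 mmHg per additional year of age
- |0.6888| > |0.3336| → Model A shows the stronger marginal effect

Note: A better fit (higher R²) doesn't necessarily mean a more important relationship.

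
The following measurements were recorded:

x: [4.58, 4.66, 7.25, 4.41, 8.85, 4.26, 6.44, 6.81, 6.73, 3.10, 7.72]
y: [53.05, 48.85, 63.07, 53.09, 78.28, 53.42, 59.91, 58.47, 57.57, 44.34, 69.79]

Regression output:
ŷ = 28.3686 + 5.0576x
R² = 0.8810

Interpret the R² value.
R² = 0.8810 means 88.10% of the variation in y is explained by the linear relationship with x. This indicates a strong fit.

R² = 1 − SS_res/SS_tot compares the residual scatter to the total scatter of y about its mean.

Here R² = 0.8810:
- Explained: 88.10% of the variation in y
- Unexplained (residual): 100% − 88.10% = 11.90%
- Rule of thumb (below 0.3 weak; 0.3 to below 0.7 moderate; 0.7 and above strong) → strong

Note: R² never decreases when predictors are added, so it should not be used alone to compare models of different size.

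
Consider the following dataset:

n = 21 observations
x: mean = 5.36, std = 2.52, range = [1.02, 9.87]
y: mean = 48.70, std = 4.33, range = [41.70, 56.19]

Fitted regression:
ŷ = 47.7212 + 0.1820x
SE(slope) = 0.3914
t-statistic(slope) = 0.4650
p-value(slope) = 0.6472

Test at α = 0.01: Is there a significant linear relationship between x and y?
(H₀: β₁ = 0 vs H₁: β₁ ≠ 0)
Since p-value = 0.6472 ≥ α = 0.01, fail to reject H₀ — the slope is not significantly different from 0.

Hypothesis test for the slope coefficient:

H₀: β₁ = 0 (no linear relationship)
H₁: β₁ ≠ 0 (linear relationship exists)

Test statistic: t = β̂₁ / SE(β̂₁) = 0.1820 / 0.3914 = 0.4650

The p-value (0.6472) is the probability, under H₀, of a t-statistic at least as extreme as |t| = 0.4650 (two-sided, df = n − 2 = 19).

Decision rule: reject H₀ if p-value < α.
p-value = 0.6472 ≥ α = 0.01 → fail to reject H₀.

There is not sufficient evidence at the 1% significance level to conclude that a linear relationship exists between x and y.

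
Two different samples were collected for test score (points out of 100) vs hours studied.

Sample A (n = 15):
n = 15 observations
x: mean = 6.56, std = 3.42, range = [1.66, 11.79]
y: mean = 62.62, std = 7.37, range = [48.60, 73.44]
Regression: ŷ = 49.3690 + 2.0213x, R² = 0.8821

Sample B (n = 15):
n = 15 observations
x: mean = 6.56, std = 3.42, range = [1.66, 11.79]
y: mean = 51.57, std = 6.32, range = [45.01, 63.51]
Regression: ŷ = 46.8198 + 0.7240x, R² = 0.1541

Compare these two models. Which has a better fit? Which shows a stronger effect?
Model A has the better fit (R² = 0.8821 vs 0.1541). Model A shows the stronger effect (|β₁| = 2.0213 vs 0.7240).

Model Comparison:

Fit — compare R²:
- Model A: R² = 0.8821 → 88.21% of variance in test score explained
- Model B: R² = 0.1541 → 15.41% of variance in test score explained
- 0.8821 > 0.1541 → Model A has the better fit

Which has the larger per-hour effect? (|β₁|)
- Model A: β₁ = 2.0213 → predicted test score rises 2.0213 points per additional hour of study time
- Model B: β₁ = 0.7240 → predicted test score rises 0.7240 points per additional hour of study time
- |2.0213| > |0.7240| → Model A shows the stronger marginal effect

Notes:
- A better fit (higher R²) doesn't necessarily mean a more important relationship.
- A steeper slope doesn't make a better model if the scatter around the line is large.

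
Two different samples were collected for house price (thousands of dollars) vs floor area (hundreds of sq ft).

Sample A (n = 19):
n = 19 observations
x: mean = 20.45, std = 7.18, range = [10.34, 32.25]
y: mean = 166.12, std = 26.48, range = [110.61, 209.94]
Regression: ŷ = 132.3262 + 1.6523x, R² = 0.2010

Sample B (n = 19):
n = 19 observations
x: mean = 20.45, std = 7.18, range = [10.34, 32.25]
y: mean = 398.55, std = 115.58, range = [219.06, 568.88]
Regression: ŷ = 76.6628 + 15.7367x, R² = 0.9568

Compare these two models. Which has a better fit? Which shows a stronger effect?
Model B has the better fit (R² = 0.9568 vs 0.2010). Model B shows the stronger effect (|β₁| = 15.7367 vs 1.6523).

Model Comparison:

Which explains more variance? (R²)
- Model A: R² = 0.2010 → 20.10% of variance in house price explained
- Model B: R² = 0.9568 → 95.68% of variance in house price explained
- 0.9568 > 0.2010 → Model B has the better fit

Effect size (slope magnitude):
- Model A: β₁ = 1.6523 → predicted house price rises 1.6523 thousand dollars per additional hundred sq ft of floor area
- Model B: β₁ = 15.7367 → predicted house price rises 15.7367 thousand dollars per additional hundred sq ft of floor area
- |1.6523| < |15.7367| → Model B shows the stronger marginal effect

Note: R² measures how tightly points cluster around the line; β₁ measures how steep the line is — they answer different questions.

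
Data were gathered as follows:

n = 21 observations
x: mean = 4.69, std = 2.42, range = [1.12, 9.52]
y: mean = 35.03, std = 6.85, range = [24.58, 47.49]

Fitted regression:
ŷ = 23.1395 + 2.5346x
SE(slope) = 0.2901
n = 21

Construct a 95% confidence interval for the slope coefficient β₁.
The 95% CI for β₁ is (1.9274, 3.1418)

Confidence interval for the slope:

The 95% CI for β₁ is: β̂₁ ± t*(α/2, n-2) × SE(β̂₁)

Step 1: Find critical t-value
- Confidence level = 0.95
- Degrees of freedom = n - 2 = 21 - 2 = 19
- t*(α/2, 19) = 2.0930

Step 2: Calculate margin of error
Margin = 2.0930 × 0.2901 = 0.6072

Step 3: Construct interval
CI = 2.5346 ± 0.6072
CI = (1.9274, 3.1418)

Interpretation: each one-unit increase in x is associated with a change in mean y of between 1.9274 and 3.1418, with 95% confidence.
The interval does not include 0, suggesting a significant linear relationship.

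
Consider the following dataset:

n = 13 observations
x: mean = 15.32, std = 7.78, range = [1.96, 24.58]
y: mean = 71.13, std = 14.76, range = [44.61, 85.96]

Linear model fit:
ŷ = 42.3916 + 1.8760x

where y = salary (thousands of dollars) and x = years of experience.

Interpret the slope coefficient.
An increase of one year in experience is associated with a 1.8760 thousand dollars increase in predicted salary.

The slope β₁ = 1.8760 gives the rate at which the fitted salary changes with experience.

Interpretation:
- Experience up by 1 year → predicted salary increases by 1.8760 thousand dollars
- This is a linear approximation: the same per-unit change is assumed across the whole observed x range

The intercept β₀ = 42.3916 is the predicted salary when experience = 0; since the smallest observed x is 1.96, this is an extrapolation and mainly anchors the line.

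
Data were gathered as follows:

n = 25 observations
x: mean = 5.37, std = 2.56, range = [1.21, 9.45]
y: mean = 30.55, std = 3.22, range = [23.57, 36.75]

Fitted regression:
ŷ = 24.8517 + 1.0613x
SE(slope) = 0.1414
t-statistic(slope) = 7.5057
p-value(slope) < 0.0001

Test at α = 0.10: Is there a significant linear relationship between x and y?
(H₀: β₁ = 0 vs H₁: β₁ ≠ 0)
Since p-value < 0.0001 < α = 0.10, reject H₀ — the slope is significantly different from 0.

Hypothesis test for the slope coefficient:

H₀: β₁ = 0 (no linear relationship)
H₁: β₁ ≠ 0 (linear relationship exists)

Test statistic: t = β̂₁ / SE(β̂₁) = 1.0613 / 0.1414 = 7.5057

The p-value (<0.0001) is the probability, under H₀, of a t-statistic at least as extreme as |t| = 7.5057 (two-sided, df = n − 2 = 23).

Decision rule: reject H₀ if p-value < α.
p-value < 0.0001 < α = 0.10 → reject H₀.

At α = 0.10 the data do provide convincing evidence of a nonzero slope.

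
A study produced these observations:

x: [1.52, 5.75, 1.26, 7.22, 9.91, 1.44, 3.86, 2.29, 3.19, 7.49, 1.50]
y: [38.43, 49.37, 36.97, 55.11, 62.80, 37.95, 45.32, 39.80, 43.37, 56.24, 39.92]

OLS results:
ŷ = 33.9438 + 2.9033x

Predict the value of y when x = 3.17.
ŷ = 43.1473

x = 3.17 lies inside the observed range [1.26, 9.91], so the fitted equation applies directly:

ŷ = 33.9438 + 2.9033 × 3.17
ŷ = 33.9438 + 9.2035
ŷ = 43.1473

This is the fitted mean response at that x — an individual observation would come with a wider prediction interval.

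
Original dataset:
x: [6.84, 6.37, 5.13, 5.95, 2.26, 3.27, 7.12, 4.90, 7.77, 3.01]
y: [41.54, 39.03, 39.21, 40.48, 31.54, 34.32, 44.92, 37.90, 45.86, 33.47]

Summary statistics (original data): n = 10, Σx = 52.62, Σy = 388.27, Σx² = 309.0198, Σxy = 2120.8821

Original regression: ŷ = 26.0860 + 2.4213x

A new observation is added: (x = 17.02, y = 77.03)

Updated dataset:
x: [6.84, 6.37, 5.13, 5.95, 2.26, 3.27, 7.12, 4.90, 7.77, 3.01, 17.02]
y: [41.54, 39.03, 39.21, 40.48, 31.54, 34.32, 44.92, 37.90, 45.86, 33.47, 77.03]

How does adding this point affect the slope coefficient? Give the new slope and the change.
New slope β₁ = 3.0806 versus 2.4213 before: a change of +0.6593 (+27.2%).

x = 17.02 lies well outside the original x-range [2.26, 7.77] (x̄ ≈ 5.26), so this observation has high leverage and can move the slope substantially.

Step 1: Update the sums with the new point (n goes from 10 to 11)
Σx  = 52.62 + 17.02 = 69.64
Σy  = 388.27 + 77.03 = 465.30
Σx² = 309.0198 + 17.02² = 309.0198 + 289.6804 = 598.7002
Σxy = 2120.8821 + 17.02×77.03 = 2120.8821 + 1311.0506 = 3431.9327

Step 2: Recompute the slope with b₁ = (nΣxy − ΣxΣy) / (nΣx² − (Σx)²)
Numerator   = 11×3431.9327 − 69.64×465.30 = 37751.2597 − 32403.4920 = 5347.7677
Denominator = 11×598.7002 − 69.64² = 6585.7022 − 4849.7296 = 1735.9726
b₁(new) = 5347.7677 / 1735.9726 = 3.0806

(Same formula on the original sums: (10×2120.8821 − 52.62×388.27) / (10×309.0198 − 52.62²) = 778.0536 / 321.3336 = 2.4213, matching the given fit.)

Step 3: Change in slope
Δβ₁ = 3.0806 − 2.4213 = +0.6593
Relative change = +0.6593 / 2.4213 × 100% = +27.2%
→ the slope increases when the point is added.

A high-leverage point only changes the slope if it is off the original line; here y = 77.03 is above the original trend, so the slope increases.
In practice: check such a point for data-entry or measurement error; investigate whether it comes from the same population as the rest of the sample.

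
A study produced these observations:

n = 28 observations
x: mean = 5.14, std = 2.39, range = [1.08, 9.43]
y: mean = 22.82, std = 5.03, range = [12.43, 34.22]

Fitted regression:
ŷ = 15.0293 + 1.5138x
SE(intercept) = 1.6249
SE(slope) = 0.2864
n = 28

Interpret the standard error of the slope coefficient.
The slope 1.5138 is pinned down to within about ±0.2864 (one SE) by these data — relative uncertainty 18.9%, i.e. precise.

What SE measures:
- The standard error quantifies the sampling variability of the coefficient estimate
- It is the estimated standard deviation of β̂₁ across hypothetical repeated samples of the same size
- Smaller SE → more precise estimate

Relative precision:
- SE / |β̂₁| = 0.2864 / 1.5138 = 18.9%
- Rule of thumb (under 20%: precise; 20% to under 50%: moderately precise; 50% or more: imprecise) → precise

Link to interval estimation: a confidence interval for β₁ is β̂₁ ± t* × 0.2864, so SE sets the half-width per unit of t*.

What drives SE(β̂₁): larger n (here n = 28) → smaller SE; wider spread of x values → smaller SE; more residual scatter → larger SE.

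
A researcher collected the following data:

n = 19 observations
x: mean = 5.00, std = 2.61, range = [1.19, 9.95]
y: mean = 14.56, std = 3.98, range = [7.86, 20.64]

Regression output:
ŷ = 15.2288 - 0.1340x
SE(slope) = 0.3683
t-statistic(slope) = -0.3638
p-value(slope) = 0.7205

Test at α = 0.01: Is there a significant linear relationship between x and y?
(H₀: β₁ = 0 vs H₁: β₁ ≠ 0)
p-value = 0.7205 ≥ α = 0.01, so we fail to reject H₀. The relationship is not significant.

Hypothesis test for the slope coefficient:

H₀: β₁ = 0 (no linear relationship)
H₁: β₁ ≠ 0 (linear relationship exists)

Test statistic: t = β̂₁ / SE(β̂₁) = -0.1340 / 0.3683 = -0.3638

With df = 17, the two-sided p-value for |t| = 0.3638 is 0.7205.

Decision rule: reject H₀ if p-value < α.
p-value = 0.7205 ≥ α = 0.01 → fail to reject H₀.

At α = 0.01 the data do not provide convincing evidence of a nonzero slope.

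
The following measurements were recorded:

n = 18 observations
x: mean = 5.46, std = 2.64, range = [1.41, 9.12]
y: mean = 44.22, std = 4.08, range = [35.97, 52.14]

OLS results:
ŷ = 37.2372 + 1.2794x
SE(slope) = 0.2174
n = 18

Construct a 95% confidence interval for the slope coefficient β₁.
The 95% CI for β₁ is (0.8185, 1.7403)

Confidence interval for the slope:

The 95% CI for β₁ is: β̂₁ ± t*(α/2, n-2) × SE(β̂₁)

Step 1: Find critical t-value
- Confidence level = 0.95
- Degrees of freedom = n - 2 = 18 - 2 = 16
- t*(α/2, 16) = 2.1199

Step 2: Calculate margin of error
Margin = 2.1199 × 0.2174 = 0.4609

Step 3: Construct interval
CI = 1.2794 ± 0.4609
CI = (0.8185, 1.7403)

Interpretation: We are 95% confident that the true slope β₁ lies between 0.8185 and 1.7403.
The interval does not include 0, suggesting a significant linear relationship.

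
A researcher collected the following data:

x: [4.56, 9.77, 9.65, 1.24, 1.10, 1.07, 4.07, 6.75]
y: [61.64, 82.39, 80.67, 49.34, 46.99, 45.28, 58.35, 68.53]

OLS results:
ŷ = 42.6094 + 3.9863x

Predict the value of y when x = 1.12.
ŷ = 47.0741

Plug x = 1.12 into the fitted line:

ŷ = 42.6094 + 3.9863 × 1.12
ŷ = 42.6094 + 4.4647
ŷ = 47.0741

This is a point prediction; actual observations scatter around it by roughly the residual standard deviation.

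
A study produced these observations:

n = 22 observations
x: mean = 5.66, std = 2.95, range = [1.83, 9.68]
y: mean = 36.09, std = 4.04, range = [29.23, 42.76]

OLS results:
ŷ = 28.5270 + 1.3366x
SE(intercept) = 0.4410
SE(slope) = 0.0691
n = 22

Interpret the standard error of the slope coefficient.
The slope 1.3366 is pinned down to within about ±0.0691 (one SE) by these data — relative uncertainty 5.2%, i.e. precise.

What SE measures:
- The standard error quantifies the sampling variability of the coefficient estimate
- It is the estimated standard deviation of β̂₁ across hypothetical repeated samples of the same size
- Smaller SE → more precise estimate

Relative precision:
- SE / |β̂₁| = 0.0691 / 1.3366 = 5.2%
- Rule of thumb (under 20%: precise; 20% to under 50%: moderately precise; 50% or more: imprecise) → precise

Rough 95% range (±2 SE): 1.3366 ± 0.1382 → (1.1984, 1.4748).

What drives SE(β̂₁): more residual scatter → larger SE; wider spread of x values → smaller SE.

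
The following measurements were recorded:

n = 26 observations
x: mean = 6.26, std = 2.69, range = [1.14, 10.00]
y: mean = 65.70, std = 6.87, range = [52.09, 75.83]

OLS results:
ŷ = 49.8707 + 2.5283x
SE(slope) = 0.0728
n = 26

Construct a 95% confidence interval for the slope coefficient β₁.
The 95% CI for β₁ is (2.3780, 2.6786)

Confidence interval for the slope:

The 95% CI for β₁ is: β̂₁ ± t*(α/2, n-2) × SE(β̂₁)

Step 1: Find critical t-value
- Confidence level = 0.95
- Degrees of freedom = n - 2 = 26 - 2 = 24
- t*(α/2, 24) = 2.0639

Step 2: Calculate margin of error
Margin = 2.0639 × 0.0728 = 0.1503

Step 3: Construct interval
CI = 2.5283 ± 0.1503
CI = (2.3780, 2.6786)

Interpretation: We are 95% confident that the true slope β₁ lies between 2.3780 and 2.6786.
The interval does not include 0, suggesting a significant linear relationship.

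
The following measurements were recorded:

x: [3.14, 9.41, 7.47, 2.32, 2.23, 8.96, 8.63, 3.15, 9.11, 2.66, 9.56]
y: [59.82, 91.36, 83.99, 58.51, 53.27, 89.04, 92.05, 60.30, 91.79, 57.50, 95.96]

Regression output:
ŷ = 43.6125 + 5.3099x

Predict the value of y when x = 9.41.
ŷ = 93.5787

To predict y for x = 9.41, substitute into the regression equation:

ŷ = 43.6125 + 5.3099 × 9.41
ŷ = 43.6125 + 49.9662
ŷ = 93.5787

This is a point prediction; actual observations scatter around it by roughly the residual standard deviation.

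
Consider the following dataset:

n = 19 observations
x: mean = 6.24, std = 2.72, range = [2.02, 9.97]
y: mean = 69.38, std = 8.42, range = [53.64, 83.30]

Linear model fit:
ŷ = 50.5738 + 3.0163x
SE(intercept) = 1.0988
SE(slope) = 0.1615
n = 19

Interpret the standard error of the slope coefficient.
The slope 3.0163 is pinned down to within about ±0.1615 (one SE) by these data — relative uncertainty 5.4%, i.e. precise.

What SE measures:
- The standard error quantifies the sampling variability of the coefficient estimate
- It is the estimated standard deviation of β̂₁ across hypothetical repeated samples of the same size
- Smaller SE → more precise estimate

Relative precision:
- SE / |β̂₁| = 0.1615 / 3.0163 = 5.4%
- Rule of thumb (under 20%: precise; 20% to under 50%: moderately precise; 50% or more: imprecise) → precise

Link to interval estimation: a confidence interval for β₁ is β̂₁ ± t* × 0.1615, so SE sets the half-width per unit of t*.

What drives SE(β̂₁): more residual scatter → larger SE; larger n (here n = 19) → smaller SE; wider spread of x values → smaller SE.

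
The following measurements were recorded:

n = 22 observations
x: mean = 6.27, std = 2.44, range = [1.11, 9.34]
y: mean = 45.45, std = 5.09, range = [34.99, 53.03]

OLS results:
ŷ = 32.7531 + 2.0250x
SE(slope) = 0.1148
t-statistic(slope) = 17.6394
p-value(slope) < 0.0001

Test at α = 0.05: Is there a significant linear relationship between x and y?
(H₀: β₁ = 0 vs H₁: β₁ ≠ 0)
p-value < 0.0001 < α = 0.05, so we reject H₀. The relationship is significant.

Hypothesis test for the slope coefficient:

H₀: β₁ = 0 (no linear relationship)
H₁: β₁ ≠ 0 (linear relationship exists)

Test statistic: t = β̂₁ / SE(β̂₁) = 2.0250 / 0.1148 = 17.6394

With df = 20, the two-sided p-value for |t| = 17.6394 is <0.0001.

Decision rule: reject H₀ if p-value < α.
p-value < 0.0001 < α = 0.05 → reject H₀.

At α = 0.05 the data do provide convincing evidence of a nonzero slope.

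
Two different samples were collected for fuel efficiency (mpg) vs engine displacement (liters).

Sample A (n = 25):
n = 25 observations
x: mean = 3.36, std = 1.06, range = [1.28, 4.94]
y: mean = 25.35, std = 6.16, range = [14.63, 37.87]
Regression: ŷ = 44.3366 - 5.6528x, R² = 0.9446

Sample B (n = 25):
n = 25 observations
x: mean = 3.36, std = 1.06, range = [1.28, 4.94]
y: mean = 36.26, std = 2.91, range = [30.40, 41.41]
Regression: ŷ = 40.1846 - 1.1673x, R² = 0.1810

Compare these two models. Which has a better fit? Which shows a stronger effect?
Model A has the better fit (R² = 0.9446 vs 0.1810). Model A shows the stronger effect (|β₁| = 5.6528 vs 1.1673).

Model Comparison:

Fit — compare R²:
- Model A: R² = 0.9446 → 94.46% of variance in fuel efficiency explained
- Model B: R² = 0.1810 → 18.10% of variance in fuel efficiency explained
- 0.9446 > 0.1810 → Model A has the better fit

Effect size (slope magnitude):
- Model A: β₁ = -5.6528 → predicted fuel efficiency falls 5.6528 mpg per additional liter of engine displacement
- Model B: β₁ = -1.1673 → predicted fuel efficiency falls 1.1673 mpg per additional liter of engine displacement
- |-5.6528| > |-1.1673| → Model A shows the stronger marginal effect

Notes:
- A steeper slope doesn't make a better model if the scatter around the line is large.
- The two samples could reflect different populations, time periods, or measurement quality.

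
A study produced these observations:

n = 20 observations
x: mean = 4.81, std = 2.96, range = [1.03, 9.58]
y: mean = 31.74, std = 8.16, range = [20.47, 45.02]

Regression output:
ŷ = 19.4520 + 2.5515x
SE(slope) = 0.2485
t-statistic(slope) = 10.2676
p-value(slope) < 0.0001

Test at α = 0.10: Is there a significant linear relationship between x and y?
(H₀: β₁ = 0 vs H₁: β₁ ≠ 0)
p-value < 0.0001 < α = 0.10, so we reject H₀. The relationship is significant.

Hypothesis test for the slope coefficient:

H₀: β₁ = 0 (no linear relationship)
H₁: β₁ ≠ 0 (linear relationship exists)

Test statistic: t = β̂₁ / SE(β̂₁) = 2.5515 / 0.2485 = 10.2676

p < 0.0001: how often a slope estimate this far from 0 (in SE units) would arise by chance if β₁ were truly 0.

Decision rule: reject H₀ if p-value < α.
p-value < 0.0001 < α = 0.10 → reject H₀.

At α = 0.10 the data do provide convincing evidence of a nonzero slope.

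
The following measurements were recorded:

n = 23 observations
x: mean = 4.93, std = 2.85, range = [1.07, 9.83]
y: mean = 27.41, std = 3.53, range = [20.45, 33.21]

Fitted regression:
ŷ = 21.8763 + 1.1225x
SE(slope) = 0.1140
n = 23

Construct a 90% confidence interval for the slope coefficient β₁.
The 90% CI for β₁ is (0.9263, 1.3187)

Confidence interval for the slope:

The 90% CI for β₁ is: β̂₁ ± t*(α/2, n-2) × SE(β̂₁)

Step 1: Find critical t-value
- Confidence level = 0.9
- Degrees of freedom = n - 2 = 23 - 2 = 21
- t*(α/2, 21) = 1.7207

Step 2: Calculate margin of error
Margin = 1.7207 × 0.1140 = 0.1962

Step 3: Construct interval
CI = 1.1225 ± 0.1962
CI = (0.9263, 1.3187)

Interpretation: intervals built this way capture the true β₁ in 90% of repeated samples; here the plausible range for the per-unit effect of x on y is 0.9263 to 1.3187.
Both endpoints are positive, so the data support a genuinely positive slope at this confidence level.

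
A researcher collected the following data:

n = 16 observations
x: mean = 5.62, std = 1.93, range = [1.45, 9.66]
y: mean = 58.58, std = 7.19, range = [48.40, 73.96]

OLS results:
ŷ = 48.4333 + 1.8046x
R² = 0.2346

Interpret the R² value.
About 23.46% of the variability in y is accounted for by the regression on x (R² = 0.2346) — a weak linear fit.

R² (coefficient of determination) measures the proportion of variance in y explained by the regression model.

Here R² = 0.2346:
- Explained: 23.46% of the variation in y
- Unexplained (residual): 100% − 23.46% = 76.54%
- Rule of thumb (below 0.3 weak; 0.3 to below 0.7 moderate; 0.7 and above strong) → weak

Note: R² never decreases when predictors are added, so it should not be used alone to compare models of different size.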